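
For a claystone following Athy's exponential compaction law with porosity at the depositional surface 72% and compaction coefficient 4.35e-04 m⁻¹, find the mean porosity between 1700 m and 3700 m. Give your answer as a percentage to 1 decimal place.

23.0%

Working in km (1 km = 1000 m; c in km⁻¹ = c in m⁻¹ × 1000):
⟨phi⟩ = (1/(d₂−d₁)) ∫ phi₀ e^(−cd) dd = phi₀·(e^(−c·d₁) − e^(−c·d₂)) / (c·(d₂−d₁))
e^(−0.435×1.7) = 0.4774; e^(−0.435×3.7) = 0.2000
⟨phi⟩ = 0.72 × (0.4774 − 0.2000) / (0.435 × 2) = 0.72 × 0.3188 = 0.2295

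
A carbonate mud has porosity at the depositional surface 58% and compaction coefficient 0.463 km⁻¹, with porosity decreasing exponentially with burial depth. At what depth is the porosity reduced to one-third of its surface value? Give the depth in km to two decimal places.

2.37 km

phi/phi₀ = 1/3 ⇒ exp(−k·z) = 1/3 ⇒ z = ln(3) / k
z = 1.0986 / 0.463 = 2.373 km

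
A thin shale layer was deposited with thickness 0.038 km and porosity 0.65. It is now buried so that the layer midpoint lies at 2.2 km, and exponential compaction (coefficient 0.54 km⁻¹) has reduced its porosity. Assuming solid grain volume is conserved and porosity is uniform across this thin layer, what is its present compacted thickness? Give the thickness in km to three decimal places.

0.017 km

Porosity at 2.2 km: n = 0.65·exp(−0.54×2.2) = 0.1981
Solid-volume conservation: h(1−n) = h₀(1−n₀) ⇒ h = h₀·(1−n₀)/(1−n)
h = 0.038 × (1 − 0.65)/(1 − 0.1981) = 0.038 × 0.4365 = 0.0166 km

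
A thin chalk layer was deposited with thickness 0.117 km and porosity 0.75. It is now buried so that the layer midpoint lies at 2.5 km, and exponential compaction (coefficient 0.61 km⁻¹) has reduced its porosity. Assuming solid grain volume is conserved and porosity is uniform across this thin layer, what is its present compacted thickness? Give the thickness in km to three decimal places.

0.035 km

Porosity at 2.5 km: φ = 0.75·exp(−0.61×2.5) = 0.1632
Solid-volume conservation: h(1−φ) = h₀(1−φ₀) ⇒ h = h₀·(1−φ₀)/(1−φ)
h = 0.117 × (1 − 0.75)/(1 − 0.1632) = 0.117 × 0.2988 = 0.0350 km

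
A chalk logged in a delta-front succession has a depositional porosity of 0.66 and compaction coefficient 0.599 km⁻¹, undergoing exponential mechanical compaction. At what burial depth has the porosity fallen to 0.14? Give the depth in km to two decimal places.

2.59 km

Invert Athy's law: z = ln(φ₀/φ) / k
z = ln(0.66/0.14) / 0.599 = ln(4.714) / 0.599 = 1.5506 / 0.599 = 2.589 km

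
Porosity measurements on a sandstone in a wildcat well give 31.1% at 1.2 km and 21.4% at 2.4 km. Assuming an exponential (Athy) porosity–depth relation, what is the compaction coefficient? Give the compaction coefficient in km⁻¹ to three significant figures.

0.312 km⁻¹

Athy: n(Z) = n₀ e^(−βZ) ⇒ n₁/n₂ = e^{β(Z₂−Z₁)} ⇒ β = ln(n₁/n₂)/(Z₂−Z₁)
β = ln(0.311/0.214) / (2.4 − 1.2) = ln(1.453) / 1.2 = 0.3738 / 1.2 = 0.3115 km⁻¹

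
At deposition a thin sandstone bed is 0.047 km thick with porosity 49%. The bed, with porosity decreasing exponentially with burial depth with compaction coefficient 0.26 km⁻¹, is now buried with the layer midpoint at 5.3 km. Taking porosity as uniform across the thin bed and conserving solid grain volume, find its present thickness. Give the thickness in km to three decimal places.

0.027 km

Porosity at 5.3 km: n = 0.49·exp(−0.26×5.3) = 0.1235
Solid-volume conservation: h(1−n) = h₀(1−n₀) ⇒ h = h₀·(1−n₀)/(1−n)
h = 0.047 × (1 − 0.49)/(1 − 0.1235) = 0.047 × 0.5819 = 0.0273 km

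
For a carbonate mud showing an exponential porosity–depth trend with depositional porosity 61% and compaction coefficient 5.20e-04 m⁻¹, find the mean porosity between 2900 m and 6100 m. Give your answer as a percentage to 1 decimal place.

Working in km (1 km = 1000 m; k in km⁻¹ = k in m⁻¹ × 1000):
⟨φ⟩ = (1/(Z₂−Z₁)) ∫ φ₀ e^(−kZ) dZ = φ₀·(e^(−k·Z₁) − e^(−k·Z₂)) / (k·(Z₂−Z₁))
e^(−0.52×2.9) = 0.2214; e^(−0.52×6.1) = 0.0419
⟨φ⟩ = 0.61 × (0.2214 − 0.0419) / (0.52 × 3.2) = 0.61 × 0.1078 = 0.0658

6.6%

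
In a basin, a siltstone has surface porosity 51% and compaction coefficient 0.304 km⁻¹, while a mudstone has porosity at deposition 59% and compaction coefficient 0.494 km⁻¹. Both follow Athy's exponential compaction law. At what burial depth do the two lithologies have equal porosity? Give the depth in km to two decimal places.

0.77 km

Set phi₀ₐ e^(−kₐz) = phi₀ᵦ e^(−kᵦz) ⇒ ln(phi₀ₐ/phi₀ᵦ) = (kₐ − kᵦ)·z
z = ln(0.51/0.59) / (0.304 − 0.494) = -0.1457 / -0.19 = 0.767 km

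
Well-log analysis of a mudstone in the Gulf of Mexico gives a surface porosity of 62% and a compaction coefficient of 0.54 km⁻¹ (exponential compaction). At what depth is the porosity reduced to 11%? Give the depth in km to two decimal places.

Invert Athy's law: Z = ln(n₀/n) / β
Z = ln(0.62/0.11) / 0.54 = ln(5.636) / 0.54 = 1.7292 / 0.54 = 3.202 km

3.20 km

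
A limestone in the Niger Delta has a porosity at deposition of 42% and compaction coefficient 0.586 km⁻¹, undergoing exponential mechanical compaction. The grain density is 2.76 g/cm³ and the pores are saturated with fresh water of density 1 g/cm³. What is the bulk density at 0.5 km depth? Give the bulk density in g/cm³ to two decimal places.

2.21 g/cm³

Porosity at depth: φ = 0.42·exp(−0.586×0.5) = 0.42×0.7460 = 0.3133
Bulk density: ρ_b = (1−φ)ρ_g + φ·ρ_f = 0.6867×2.76 + 0.3133×1
       = 1.895 + 0.313 = 2.209 g/cm³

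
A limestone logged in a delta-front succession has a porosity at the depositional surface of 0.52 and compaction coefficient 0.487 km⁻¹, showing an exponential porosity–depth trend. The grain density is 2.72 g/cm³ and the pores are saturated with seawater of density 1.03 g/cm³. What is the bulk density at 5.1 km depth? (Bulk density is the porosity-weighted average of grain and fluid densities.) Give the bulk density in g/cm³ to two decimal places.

2.65 g/cm³

Porosity at depth: φ = 0.52·exp(−0.487×5.1) = 0.52×0.0834 = 0.0434
Bulk density: ρ_b = (1−φ)ρ_g + φ·ρ_f = 0.9566×2.72 + 0.0434×1.03
       = 2.602 + 0.045 = 2.647 g/cm³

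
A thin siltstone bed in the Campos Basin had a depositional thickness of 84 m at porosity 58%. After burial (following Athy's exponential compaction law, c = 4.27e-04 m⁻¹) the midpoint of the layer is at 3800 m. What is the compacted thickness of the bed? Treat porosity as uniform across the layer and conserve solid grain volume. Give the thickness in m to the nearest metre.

40 m

Working in km (1 km = 1000 m; c in km⁻¹ = c in m⁻¹ × 1000):
Porosity at 3.8 km: n = 0.58·exp(−0.427×3.8) = 0.1145
Solid-volume conservation: h(1−n) = h₀(1−n₀) ⇒ h = h₀·(1−n₀)/(1−n)
h = 0.084 × (1 − 0.58)/(1 − 0.1145) = 0.084 × 0.4743 = 0.0398 km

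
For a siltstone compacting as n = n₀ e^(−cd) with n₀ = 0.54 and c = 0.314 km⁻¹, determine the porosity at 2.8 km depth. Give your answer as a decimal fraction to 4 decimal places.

n = n₀·exp(−c·d) = 0.54 × exp(−0.314 × 2.8) = 0.54 × exp(−0.8792)
  = 0.54 × 0.4151 = 0.2242

0.2242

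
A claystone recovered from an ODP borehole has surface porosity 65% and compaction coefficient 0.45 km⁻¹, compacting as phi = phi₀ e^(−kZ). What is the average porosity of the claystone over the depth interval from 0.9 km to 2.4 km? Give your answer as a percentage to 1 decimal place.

⟨phi⟩ = (1/(Z₂−Z₁)) ∫ phi₀ e^(−kZ) dZ = phi₀·(e^(−k·Z₁) − e^(−k·Z₂)) / (k·(Z₂−Z₁))
e^(−0.45×0.9) = 0.6670; e^(−0.45×2.4) = 0.3396
⟨phi⟩ = 0.65 × (0.6670 − 0.3396) / (0.45 × 1.5) = 0.65 × 0.4850 = 0.3153

31.5%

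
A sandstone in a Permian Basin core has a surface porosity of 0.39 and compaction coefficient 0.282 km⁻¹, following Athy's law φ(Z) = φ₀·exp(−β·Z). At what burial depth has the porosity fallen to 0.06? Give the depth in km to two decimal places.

Invert Athy's law: Z = ln(φ₀/φ) / β
Z = ln(0.39/0.06) / 0.282 = ln(6.5) / 0.282 = 1.8718 / 0.282 = 6.638 km

6.64 km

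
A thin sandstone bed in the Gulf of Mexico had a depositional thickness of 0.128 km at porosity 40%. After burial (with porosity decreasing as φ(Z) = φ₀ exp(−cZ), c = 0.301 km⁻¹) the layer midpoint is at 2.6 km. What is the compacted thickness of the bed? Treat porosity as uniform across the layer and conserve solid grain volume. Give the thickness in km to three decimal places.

0.094 km

Porosity at 2.6 km: φ = 0.4·exp(−0.301×2.6) = 0.1829
Solid-volume conservation: h(1−φ) = h₀(1−φ₀) ⇒ h = h₀·(1−φ₀)/(1−φ)
h = 0.128 × (1 − 0.4)/(1 − 0.1829) = 0.128 × 0.7343 = 0.0940 km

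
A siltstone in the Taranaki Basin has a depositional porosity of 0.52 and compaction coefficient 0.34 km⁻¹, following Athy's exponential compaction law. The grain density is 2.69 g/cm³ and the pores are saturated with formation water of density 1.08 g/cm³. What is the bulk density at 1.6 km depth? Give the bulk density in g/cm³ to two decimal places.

2.20 g/cm³

Porosity at depth: phi = 0.52·exp(−0.34×1.6) = 0.52×0.5804 = 0.3018
Bulk density: ρ_b = (1−phi)ρ_g + phi·ρ_f = 0.6982×2.69 + 0.3018×1.08
       = 1.878 + 0.326 = 2.204 g/cm³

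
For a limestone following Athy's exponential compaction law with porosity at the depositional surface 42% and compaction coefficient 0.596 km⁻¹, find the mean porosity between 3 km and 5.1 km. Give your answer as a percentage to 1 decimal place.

⟨phi⟩ = (1/(z₂−z₁)) ∫ phi₀ e^(−cz) dz = phi₀·(e^(−c·z₁) − e^(−c·z₂)) / (c·(z₂−z₁))
e^(−0.596×3) = 0.1673; e^(−0.596×5.1) = 0.0479
⟨phi⟩ = 0.42 × (0.1673 − 0.0479) / (0.596 × 2.1) = 0.42 × 0.0954 = 0.0401

4.0%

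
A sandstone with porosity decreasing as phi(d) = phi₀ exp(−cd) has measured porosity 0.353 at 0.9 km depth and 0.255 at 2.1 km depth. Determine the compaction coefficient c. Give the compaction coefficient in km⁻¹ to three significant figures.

Athy: phi(d) = phi₀ e^(−cd) ⇒ phi₁/phi₂ = e^{c(d₂−d₁)} ⇒ c = ln(phi₁/phi₂)/(d₂−d₁)
c = ln(0.353/0.255) / (2.1 − 0.9) = ln(1.384) / 1.2 = 0.3252 / 1.2 = 0.271 km⁻¹

0.271 km⁻¹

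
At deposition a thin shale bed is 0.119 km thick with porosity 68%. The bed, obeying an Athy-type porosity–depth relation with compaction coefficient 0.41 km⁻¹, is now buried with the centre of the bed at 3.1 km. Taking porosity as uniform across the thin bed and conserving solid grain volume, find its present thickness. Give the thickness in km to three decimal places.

Porosity at 3.1 km: φ = 0.68·exp(−0.41×3.1) = 0.1908
Solid-volume conservation: h(1−φ) = h₀(1−φ₀) ⇒ h = h₀·(1−φ₀)/(1−φ)
h = 0.119 × (1 − 0.68)/(1 − 0.1908) = 0.119 × 0.3954 = 0.0471 km

0.047 km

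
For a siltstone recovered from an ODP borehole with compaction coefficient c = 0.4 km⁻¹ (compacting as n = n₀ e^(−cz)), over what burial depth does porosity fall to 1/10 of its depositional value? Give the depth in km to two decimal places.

5.76 km

n/n₀ = 1/10 ⇒ exp(−c·z) = 1/10 ⇒ z = ln(10) / c
z = 2.3026 / 0.4 = 5.756 km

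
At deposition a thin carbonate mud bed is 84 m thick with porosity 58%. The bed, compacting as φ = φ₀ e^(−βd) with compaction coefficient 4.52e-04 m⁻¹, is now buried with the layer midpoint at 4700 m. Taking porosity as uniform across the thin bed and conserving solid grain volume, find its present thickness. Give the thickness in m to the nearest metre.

Working in km (1 km = 1000 m; β in km⁻¹ = β in m⁻¹ × 1000):
Porosity at 4.7 km: φ = 0.58·exp(−0.452×4.7) = 0.0693
Solid-volume conservation: h(1−φ) = h₀(1−φ₀) ⇒ h = h₀·(1−φ₀)/(1−φ)
h = 0.084 × (1 − 0.58)/(1 − 0.0693) = 0.084 × 0.4513 = 0.0379 km

38 m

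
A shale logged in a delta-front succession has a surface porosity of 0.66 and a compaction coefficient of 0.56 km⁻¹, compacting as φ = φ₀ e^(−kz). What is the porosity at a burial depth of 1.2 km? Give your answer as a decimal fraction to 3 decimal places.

0.337

φ = φ₀·exp(−k·z) = 0.66 × exp(−0.56 × 1.2) = 0.66 × exp(−0.672)
  = 0.66 × 0.5107 = 0.3371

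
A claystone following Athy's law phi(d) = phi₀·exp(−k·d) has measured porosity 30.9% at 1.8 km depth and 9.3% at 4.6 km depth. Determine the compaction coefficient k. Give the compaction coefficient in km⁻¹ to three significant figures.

Athy: phi(d) = phi₀ e^(−kd) ⇒ phi₁/phi₂ = e^{k(d₂−d₁)} ⇒ k = ln(phi₁/phi₂)/(d₂−d₁)
k = ln(0.309/0.093) / (4.6 − 1.8) = ln(3.323) / 2.8 = 1.2007 / 2.8 = 0.4288 km⁻¹

0.429 km⁻¹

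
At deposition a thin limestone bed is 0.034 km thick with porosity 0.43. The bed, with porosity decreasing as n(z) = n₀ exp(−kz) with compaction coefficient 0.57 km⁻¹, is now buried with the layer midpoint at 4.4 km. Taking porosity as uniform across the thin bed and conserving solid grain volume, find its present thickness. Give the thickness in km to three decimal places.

Porosity at 4.4 km: n = 0.43·exp(−0.57×4.4) = 0.0350
Solid-volume conservation: h(1−n) = h₀(1−n₀) ⇒ h = h₀·(1−n₀)/(1−n)
h = 0.034 × (1 − 0.43)/(1 − 0.0350) = 0.034 × 0.5907 = 0.0201 km

0.020 km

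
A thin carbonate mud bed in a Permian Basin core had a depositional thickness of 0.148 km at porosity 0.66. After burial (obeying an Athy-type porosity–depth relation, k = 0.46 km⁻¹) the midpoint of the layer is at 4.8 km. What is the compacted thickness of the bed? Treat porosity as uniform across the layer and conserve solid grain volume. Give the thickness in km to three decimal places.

Porosity at 4.8 km: n = 0.66·exp(−0.46×4.8) = 0.0725
Solid-volume conservation: h(1−n) = h₀(1−n₀) ⇒ h = h₀·(1−n₀)/(1−n)
h = 0.148 × (1 − 0.66)/(1 − 0.0725) = 0.148 × 0.3666 = 0.0543 km

0.054 km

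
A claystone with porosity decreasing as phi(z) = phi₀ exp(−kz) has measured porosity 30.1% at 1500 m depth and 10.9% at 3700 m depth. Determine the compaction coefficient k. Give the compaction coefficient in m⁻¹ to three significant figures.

0.000462 m⁻¹

Working in km (1 km = 1000 m; k in km⁻¹ = k in m⁻¹ × 1000):
Athy: phi(z) = phi₀ e^(−kz) ⇒ phi₁/phi₂ = e^{k(z₂−z₁)} ⇒ k = ln(phi₁/phi₂)/(z₂−z₁)
k = ln(0.301/0.109) / (3.7 − 1.5) = ln(2.761) / 2.2 = 1.0158 / 2.2 = 0.4617 km⁻¹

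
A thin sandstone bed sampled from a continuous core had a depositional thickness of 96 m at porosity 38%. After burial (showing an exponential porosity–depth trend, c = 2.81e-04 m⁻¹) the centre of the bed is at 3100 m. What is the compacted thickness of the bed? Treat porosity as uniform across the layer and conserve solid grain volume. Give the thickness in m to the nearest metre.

Working in km (1 km = 1000 m; c in km⁻¹ = c in m⁻¹ × 1000):
Porosity at 3.1 km: phi = 0.38·exp(−0.281×3.1) = 0.1590
Solid-volume conservation: h(1−phi) = h₀(1−phi₀) ⇒ h = h₀·(1−phi₀)/(1−phi)
h = 0.096 × (1 − 0.38)/(1 − 0.1590) = 0.096 × 0.7372 = 0.0708 km

71 m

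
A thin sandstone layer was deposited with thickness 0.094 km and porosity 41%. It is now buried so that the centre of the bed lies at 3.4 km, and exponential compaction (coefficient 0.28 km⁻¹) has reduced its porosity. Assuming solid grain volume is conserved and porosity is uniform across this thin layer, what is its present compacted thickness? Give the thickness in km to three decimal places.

0.066 km

Porosity at 3.4 km: phi = 0.41·exp(−0.28×3.4) = 0.1582
Solid-volume conservation: h(1−phi) = h₀(1−phi₀) ⇒ h = h₀·(1−phi₀)/(1−phi)
h = 0.094 × (1 − 0.41)/(1 − 0.1582) = 0.094 × 0.7009 = 0.0659 km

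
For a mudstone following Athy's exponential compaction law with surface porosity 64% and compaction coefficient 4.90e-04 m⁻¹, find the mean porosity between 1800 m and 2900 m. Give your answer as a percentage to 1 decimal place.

20.5%

Working in km (1 km = 1000 m; c in km⁻¹ = c in m⁻¹ × 1000):
⟨φ⟩ = (1/(Z₂−Z₁)) ∫ φ₀ e^(−cZ) dZ = φ₀·(e^(−c·Z₁) − e^(−c·Z₂)) / (c·(Z₂−Z₁))
e^(−0.49×1.8) = 0.4140; e^(−0.49×2.9) = 0.2415
⟨φ⟩ = 0.64 × (0.4140 − 0.2415) / (0.49 × 1.1) = 0.64 × 0.3200 = 0.2048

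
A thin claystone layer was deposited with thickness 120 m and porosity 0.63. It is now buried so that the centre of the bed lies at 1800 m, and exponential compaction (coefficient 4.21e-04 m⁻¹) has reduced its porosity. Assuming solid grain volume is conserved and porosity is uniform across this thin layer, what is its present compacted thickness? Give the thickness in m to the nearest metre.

63 m

Working in km (1 km = 1000 m; c in km⁻¹ = c in m⁻¹ × 1000):
Porosity at 1.8 km: φ = 0.63·exp(−0.421×1.8) = 0.2953
Solid-volume conservation: h(1−φ) = h₀(1−φ₀) ⇒ h = h₀·(1−φ₀)/(1−φ)
h = 0.12 × (1 − 0.63)/(1 − 0.2953) = 0.12 × 0.5250 = 0.0630 km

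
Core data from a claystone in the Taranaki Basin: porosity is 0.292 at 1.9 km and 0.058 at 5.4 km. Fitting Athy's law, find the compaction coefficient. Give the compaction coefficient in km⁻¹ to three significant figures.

0.462 km⁻¹

Athy: n(d) = n₀ e^(−cd) ⇒ n₁/n₂ = e^{c(d₂−d₁)} ⇒ c = ln(n₁/n₂)/(d₂−d₁)
c = ln(0.292/0.058) / (5.4 − 1.9) = ln(5.034) / 3.5 = 1.6163 / 3.5 = 0.4618 km⁻¹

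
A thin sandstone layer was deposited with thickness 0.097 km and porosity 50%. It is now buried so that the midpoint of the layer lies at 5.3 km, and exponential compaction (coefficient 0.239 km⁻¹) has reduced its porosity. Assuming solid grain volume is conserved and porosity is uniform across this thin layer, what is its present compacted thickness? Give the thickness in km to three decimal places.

0.056 km

Porosity at 5.3 km: n = 0.5·exp(−0.239×5.3) = 0.1409
Solid-volume conservation: h(1−n) = h₀(1−n₀) ⇒ h = h₀·(1−n₀)/(1−n)
h = 0.097 × (1 − 0.5)/(1 − 0.1409) = 0.097 × 0.5820 = 0.0565 km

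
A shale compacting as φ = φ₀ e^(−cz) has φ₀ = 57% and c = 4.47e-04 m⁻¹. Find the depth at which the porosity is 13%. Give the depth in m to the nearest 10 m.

Working in km (1 km = 1000 m; c in km⁻¹ = c in m⁻¹ × 1000):
Invert Athy's law: z = ln(φ₀/φ) / c
z = ln(0.57/0.13) / 0.447 = ln(4.385) / 0.447 = 1.4781 / 0.447 = 3.307 km

3310 m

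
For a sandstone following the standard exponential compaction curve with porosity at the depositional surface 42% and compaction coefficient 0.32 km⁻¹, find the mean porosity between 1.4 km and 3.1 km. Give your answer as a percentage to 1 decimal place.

⟨n⟩ = (1/(Z₂−Z₁)) ∫ n₀ e^(−kZ) dZ = n₀·(e^(−k·Z₁) − e^(−k·Z₂)) / (k·(Z₂−Z₁))
e^(−0.32×1.4) = 0.6389; e^(−0.32×3.1) = 0.3708
⟨n⟩ = 0.42 × (0.6389 − 0.3708) / (0.32 × 1.7) = 0.42 × 0.4928 = 0.2070

20.7%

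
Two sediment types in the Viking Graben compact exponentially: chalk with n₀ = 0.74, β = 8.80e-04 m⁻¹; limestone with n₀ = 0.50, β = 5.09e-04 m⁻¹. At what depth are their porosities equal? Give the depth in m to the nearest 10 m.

1060 m

Working in km (1 km = 1000 m; β in km⁻¹ = β in m⁻¹ × 1000):
Set n₀ₐ e^(−βₐZ) = n₀ᵦ e^(−βᵦZ) ⇒ ln(n₀ₐ/n₀ᵦ) = (βₐ − βᵦ)·Z
Z = ln(0.74/0.5) / (0.88 − 0.509) = 0.3920 / 0.371 = 1.057 km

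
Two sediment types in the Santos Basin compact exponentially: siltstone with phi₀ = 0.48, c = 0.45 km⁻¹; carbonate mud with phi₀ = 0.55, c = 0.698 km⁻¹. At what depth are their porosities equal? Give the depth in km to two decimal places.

0.55 km

Set phi₀ₐ e^(−cₐd) = phi₀ᵦ e^(−cᵦd) ⇒ ln(phi₀ₐ/phi₀ᵦ) = (cₐ − cᵦ)·d
d = ln(0.48/0.55) / (0.45 − 0.698) = -0.1361 / -0.248 = 0.549 km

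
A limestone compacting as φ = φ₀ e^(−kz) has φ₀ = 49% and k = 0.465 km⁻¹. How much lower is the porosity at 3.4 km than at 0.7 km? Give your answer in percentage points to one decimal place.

25.3 percentage points

φ(0.7) = 0.49·e^(−0.465×0.7) = 0.3539
φ(3.4) = 0.49·e^(−0.465×3.4) = 0.1008
Δφ = 0.3539 − 0.1008 = 0.2530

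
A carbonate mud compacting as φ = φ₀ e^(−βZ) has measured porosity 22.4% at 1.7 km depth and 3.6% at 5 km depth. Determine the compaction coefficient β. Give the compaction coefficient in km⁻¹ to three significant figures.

Athy: φ(Z) = φ₀ e^(−βZ) ⇒ φ₁/φ₂ = e^{β(Z₂−Z₁)} ⇒ β = ln(φ₁/φ₂)/(Z₂−Z₁)
β = ln(0.224/0.036) / (5 − 1.7) = ln(6.222) / 3.3 = 1.8281 / 3.3 = 0.554 km⁻¹

0.554 km⁻¹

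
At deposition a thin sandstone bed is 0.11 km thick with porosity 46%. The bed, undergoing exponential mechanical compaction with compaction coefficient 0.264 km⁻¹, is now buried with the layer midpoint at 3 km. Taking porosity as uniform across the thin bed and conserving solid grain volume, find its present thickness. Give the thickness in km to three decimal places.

0.075 km

Porosity at 3 km: n = 0.46·exp(−0.264×3) = 0.2084
Solid-volume conservation: h(1−n) = h₀(1−n₀) ⇒ h = h₀·(1−n₀)/(1−n)
h = 0.11 × (1 − 0.46)/(1 − 0.2084) = 0.11 × 0.6821 = 0.0750 km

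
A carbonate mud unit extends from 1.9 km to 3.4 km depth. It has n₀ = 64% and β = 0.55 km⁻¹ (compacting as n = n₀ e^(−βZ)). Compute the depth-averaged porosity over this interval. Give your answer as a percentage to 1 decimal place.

⟨n⟩ = (1/(Z₂−Z₁)) ∫ n₀ e^(−βZ) dZ = n₀·(e^(−β·Z₁) − e^(−β·Z₂)) / (β·(Z₂−Z₁))
e^(−0.55×1.9) = 0.3517; e^(−0.55×3.4) = 0.1541
⟨n⟩ = 0.64 × (0.3517 − 0.1541) / (0.55 × 1.5) = 0.64 × 0.2395 = 0.1533

15.3%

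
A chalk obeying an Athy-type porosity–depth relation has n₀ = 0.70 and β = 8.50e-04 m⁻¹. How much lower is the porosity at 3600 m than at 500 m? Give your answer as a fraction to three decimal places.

0.425

Working in km (1 km = 1000 m; β in km⁻¹ = β in m⁻¹ × 1000):
n(0.5) = 0.7·e^(−0.85×0.5) = 0.4576
n(3.6) = 0.7·e^(−0.85×3.6) = 0.0328
Δn = 0.4576 − 0.0328 = 0.4248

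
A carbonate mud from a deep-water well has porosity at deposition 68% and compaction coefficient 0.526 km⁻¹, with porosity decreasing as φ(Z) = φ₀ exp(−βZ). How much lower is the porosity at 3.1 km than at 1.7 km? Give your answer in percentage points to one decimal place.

φ(1.7) = 0.68·e^(−0.526×1.7) = 0.2781
φ(3.1) = 0.68·e^(−0.526×3.1) = 0.1332
Δφ = 0.2781 − 0.1332 = 0.1449

14.5 percentage points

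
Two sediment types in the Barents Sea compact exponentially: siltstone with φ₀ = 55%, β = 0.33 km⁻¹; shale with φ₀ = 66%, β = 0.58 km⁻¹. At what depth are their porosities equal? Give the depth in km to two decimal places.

0.73 km

Set φ₀ₐ e^(−βₐZ) = φ₀ᵦ e^(−βᵦZ) ⇒ ln(φ₀ₐ/φ₀ᵦ) = (βₐ − βᵦ)·Z
Z = ln(0.55/0.66) / (0.33 − 0.58) = -0.1823 / -0.25 = 0.729 km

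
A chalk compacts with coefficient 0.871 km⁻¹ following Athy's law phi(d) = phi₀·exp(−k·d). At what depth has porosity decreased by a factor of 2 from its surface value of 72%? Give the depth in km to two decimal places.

0.80 km

phi/phi₀ = 1/2 ⇒ exp(−k·d) = 1/2 ⇒ d = ln(2) / k
d = 0.6931 / 0.871 = 0.796 km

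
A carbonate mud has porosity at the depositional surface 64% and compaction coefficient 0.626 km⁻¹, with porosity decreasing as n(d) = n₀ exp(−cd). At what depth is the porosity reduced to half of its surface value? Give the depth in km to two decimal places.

1.11 km

n/n₀ = 1/2 ⇒ exp(−c·d) = 1/2 ⇒ d = ln(2) / c
d = 0.6931 / 0.626 = 1.107 km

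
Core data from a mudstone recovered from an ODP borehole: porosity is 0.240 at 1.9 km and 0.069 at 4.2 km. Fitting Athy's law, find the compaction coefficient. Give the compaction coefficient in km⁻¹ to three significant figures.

Athy: phi(Z) = phi₀ e^(−kZ) ⇒ phi₁/phi₂ = e^{k(Z₂−Z₁)} ⇒ k = ln(phi₁/phi₂)/(Z₂−Z₁)
k = ln(0.24/0.069) / (4.2 − 1.9) = ln(3.478) / 2.3 = 1.2465 / 2.3 = 0.542 km⁻¹

0.542 km⁻¹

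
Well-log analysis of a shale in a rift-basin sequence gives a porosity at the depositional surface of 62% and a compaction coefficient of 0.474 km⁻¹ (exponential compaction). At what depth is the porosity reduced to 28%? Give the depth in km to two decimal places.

1.68 km

Invert Athy's law: Z = ln(n₀/n) / c
Z = ln(0.62/0.28) / 0.474 = ln(2.214) / 0.474 = 0.7949 / 0.474 = 1.677 km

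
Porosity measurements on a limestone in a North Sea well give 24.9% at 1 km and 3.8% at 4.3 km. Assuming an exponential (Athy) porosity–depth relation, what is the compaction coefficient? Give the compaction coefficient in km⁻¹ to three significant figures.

0.570 km⁻¹

Athy: phi(Z) = phi₀ e^(−βZ) ⇒ phi₁/phi₂ = e^{β(Z₂−Z₁)} ⇒ β = ln(phi₁/phi₂)/(Z₂−Z₁)
β = ln(0.249/0.038) / (4.3 − 1) = ln(6.553) / 3.3 = 1.8799 / 3.3 = 0.5697 km⁻¹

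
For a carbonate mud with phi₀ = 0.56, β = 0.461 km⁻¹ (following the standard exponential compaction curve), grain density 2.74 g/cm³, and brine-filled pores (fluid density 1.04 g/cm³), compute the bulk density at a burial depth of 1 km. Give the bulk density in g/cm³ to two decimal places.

2.14 g/cm³

Porosity at depth: phi = 0.56·exp(−0.461×1) = 0.56×0.6307 = 0.3532
Bulk density: ρ_b = (1−phi)ρ_g + phi·ρ_f = 0.6468×2.74 + 0.3532×1.04
       = 1.772 + 0.367 = 2.140 g/cm³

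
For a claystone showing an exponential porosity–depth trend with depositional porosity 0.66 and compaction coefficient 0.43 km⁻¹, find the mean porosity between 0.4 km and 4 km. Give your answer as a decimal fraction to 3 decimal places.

0.283

⟨φ⟩ = (1/(d₂−d₁)) ∫ φ₀ e^(−kd) dd = φ₀·(e^(−k·d₁) − e^(−k·d₂)) / (k·(d₂−d₁))
e^(−0.43×0.4) = 0.8420; e^(−0.43×4) = 0.1791
⟨φ⟩ = 0.66 × (0.8420 − 0.1791) / (0.43 × 3.6) = 0.66 × 0.4282 = 0.2826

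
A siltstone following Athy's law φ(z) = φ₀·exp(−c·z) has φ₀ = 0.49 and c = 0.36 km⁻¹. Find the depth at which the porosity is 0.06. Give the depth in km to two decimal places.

Invert Athy's law: z = ln(φ₀/φ) / c
z = ln(0.49/0.06) / 0.36 = ln(8.167) / 0.36 = 2.1001 / 0.36 = 5.834 km

5.83 km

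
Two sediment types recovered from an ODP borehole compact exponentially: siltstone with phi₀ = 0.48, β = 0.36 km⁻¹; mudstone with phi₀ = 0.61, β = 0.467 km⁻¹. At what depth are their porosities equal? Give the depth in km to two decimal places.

Set phi₀ₐ e^(−βₐZ) = phi₀ᵦ e^(−βᵦZ) ⇒ ln(phi₀ₐ/phi₀ᵦ) = (βₐ − βᵦ)·Z
Z = ln(0.48/0.61) / (0.36 − 0.467) = -0.2397 / -0.107 = 2.240 km

2.24 km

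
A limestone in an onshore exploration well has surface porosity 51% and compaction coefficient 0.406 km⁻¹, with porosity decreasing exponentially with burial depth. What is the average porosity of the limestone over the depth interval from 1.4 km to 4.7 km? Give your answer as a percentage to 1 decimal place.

⟨φ⟩ = (1/(d₂−d₁)) ∫ φ₀ e^(−cd) dd = φ₀·(e^(−c·d₁) − e^(−c·d₂)) / (c·(d₂−d₁))
e^(−0.406×1.4) = 0.5664; e^(−0.406×4.7) = 0.1483
⟨φ⟩ = 0.51 × (0.5664 − 0.1483) / (0.406 × 3.3) = 0.51 × 0.3120 = 0.1591

15.9%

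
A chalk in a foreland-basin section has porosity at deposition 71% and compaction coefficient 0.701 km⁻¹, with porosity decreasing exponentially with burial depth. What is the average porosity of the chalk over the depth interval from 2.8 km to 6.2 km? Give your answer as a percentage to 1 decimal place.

3.8%

⟨φ⟩ = (1/(d₂−d₁)) ∫ φ₀ e^(−kd) dd = φ₀·(e^(−k·d₁) − e^(−k·d₂)) / (k·(d₂−d₁))
e^(−0.701×2.8) = 0.1405; e^(−0.701×6.2) = 0.0130
⟨φ⟩ = 0.71 × (0.1405 − 0.0130) / (0.701 × 3.4) = 0.71 × 0.0535 = 0.0380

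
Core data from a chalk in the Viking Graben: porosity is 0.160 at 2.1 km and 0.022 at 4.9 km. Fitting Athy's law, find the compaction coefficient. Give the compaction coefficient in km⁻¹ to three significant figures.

Athy: phi(d) = phi₀ e^(−βd) ⇒ phi₁/phi₂ = e^{β(d₂−d₁)} ⇒ β = ln(phi₁/phi₂)/(d₂−d₁)
β = ln(0.16/0.022) / (4.9 − 2.1) = ln(7.273) / 2.8 = 1.9841 / 2.8 = 0.7086 km⁻¹

0.709 km⁻¹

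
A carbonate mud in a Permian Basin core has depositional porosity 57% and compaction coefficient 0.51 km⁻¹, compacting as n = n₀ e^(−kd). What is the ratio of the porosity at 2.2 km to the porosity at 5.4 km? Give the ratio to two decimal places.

n(d₁)/n(d₂) = e^(−k·d₁)/e^(−k·d₂) = e^{k(d₂−d₁)}
= exp(0.51 × 3.2) = exp(1.632) = 5.1141

5.11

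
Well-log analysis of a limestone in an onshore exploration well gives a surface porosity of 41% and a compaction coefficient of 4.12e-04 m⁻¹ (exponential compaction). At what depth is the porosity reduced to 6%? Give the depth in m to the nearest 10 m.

4660 m

Working in km (1 km = 1000 m; k in km⁻¹ = k in m⁻¹ × 1000):
Invert Athy's law: d = ln(φ₀/φ) / k
d = ln(0.41/0.06) / 0.412 = ln(6.833) / 0.412 = 1.9218 / 0.412 = 4.665 km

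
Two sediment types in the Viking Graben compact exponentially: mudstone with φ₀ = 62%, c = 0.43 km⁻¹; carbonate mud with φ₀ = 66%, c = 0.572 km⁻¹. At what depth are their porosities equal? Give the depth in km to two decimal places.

0.44 km

Set φ₀ₐ e^(−cₐd) = φ₀ᵦ e^(−cᵦd) ⇒ ln(φ₀ₐ/φ₀ᵦ) = (cₐ − cᵦ)·d
d = ln(0.62/0.66) / (0.43 − 0.572) = -0.0625 / -0.142 = 0.440 km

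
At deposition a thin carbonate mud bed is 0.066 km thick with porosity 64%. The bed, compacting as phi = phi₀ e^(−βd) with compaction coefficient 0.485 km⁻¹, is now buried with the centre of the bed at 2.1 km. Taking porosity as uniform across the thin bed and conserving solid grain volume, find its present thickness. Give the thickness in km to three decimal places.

0.031 km

Porosity at 2.1 km: phi = 0.64·exp(−0.485×2.1) = 0.2311
Solid-volume conservation: h(1−phi) = h₀(1−phi₀) ⇒ h = h₀·(1−phi₀)/(1−phi)
h = 0.066 × (1 − 0.64)/(1 − 0.2311) = 0.066 × 0.4682 = 0.0309 km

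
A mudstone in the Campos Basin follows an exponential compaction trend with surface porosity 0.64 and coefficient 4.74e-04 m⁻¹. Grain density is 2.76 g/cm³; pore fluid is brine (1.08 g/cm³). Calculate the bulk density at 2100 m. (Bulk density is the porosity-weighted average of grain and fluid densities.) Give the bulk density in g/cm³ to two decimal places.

Working in km (1 km = 1000 m; k in km⁻¹ = k in m⁻¹ × 1000):
Porosity at depth: n = 0.64·exp(−0.474×2.1) = 0.64×0.3696 = 0.2365
Bulk density: ρ_b = (1−n)ρ_g + n·ρ_f = 0.7635×2.76 + 0.2365×1.08
       = 2.107 + 0.255 = 2.363 g/cm³

2.36 g/cm³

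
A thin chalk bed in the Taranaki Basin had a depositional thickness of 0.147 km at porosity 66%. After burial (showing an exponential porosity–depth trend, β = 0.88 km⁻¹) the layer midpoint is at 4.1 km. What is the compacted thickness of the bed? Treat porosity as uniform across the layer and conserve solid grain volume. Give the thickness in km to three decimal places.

0.051 km

Porosity at 4.1 km: n = 0.66·exp(−0.88×4.1) = 0.0179
Solid-volume conservation: h(1−n) = h₀(1−n₀) ⇒ h = h₀·(1−n₀)/(1−n)
h = 0.147 × (1 − 0.66)/(1 − 0.0179) = 0.147 × 0.3462 = 0.0509 km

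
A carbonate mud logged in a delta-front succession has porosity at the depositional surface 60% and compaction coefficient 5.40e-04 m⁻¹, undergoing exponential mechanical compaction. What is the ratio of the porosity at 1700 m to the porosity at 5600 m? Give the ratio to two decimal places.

Working in km (1 km = 1000 m; k in km⁻¹ = k in m⁻¹ × 1000):
n(Z₁)/n(Z₂) = e^(−k·Z₁)/e^(−k·Z₂) = e^{k(Z₂−Z₁)}
= exp(0.54 × 3.9) = exp(2.106) = 8.2153

8.22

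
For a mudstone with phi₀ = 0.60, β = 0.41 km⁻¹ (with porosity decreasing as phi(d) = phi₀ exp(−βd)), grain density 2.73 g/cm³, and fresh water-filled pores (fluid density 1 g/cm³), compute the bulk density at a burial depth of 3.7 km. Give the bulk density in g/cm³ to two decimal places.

2.50 g/cm³

Porosity at depth: phi = 0.6·exp(−0.41×3.7) = 0.6×0.2194 = 0.1316
Bulk density: ρ_b = (1−phi)ρ_g + phi·ρ_f = 0.8684×2.73 + 0.1316×1
       = 2.371 + 0.132 = 2.502 g/cm³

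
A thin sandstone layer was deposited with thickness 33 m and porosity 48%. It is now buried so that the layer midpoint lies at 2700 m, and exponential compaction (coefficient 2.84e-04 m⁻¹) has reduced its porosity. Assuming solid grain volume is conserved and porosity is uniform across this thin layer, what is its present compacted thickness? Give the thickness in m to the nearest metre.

22 m

Working in km (1 km = 1000 m; k in km⁻¹ = k in m⁻¹ × 1000):
Porosity at 2.7 km: n = 0.48·exp(−0.284×2.7) = 0.2230
Solid-volume conservation: h(1−n) = h₀(1−n₀) ⇒ h = h₀·(1−n₀)/(1−n)
h = 0.033 × (1 − 0.48)/(1 − 0.2230) = 0.033 × 0.6692 = 0.0221 km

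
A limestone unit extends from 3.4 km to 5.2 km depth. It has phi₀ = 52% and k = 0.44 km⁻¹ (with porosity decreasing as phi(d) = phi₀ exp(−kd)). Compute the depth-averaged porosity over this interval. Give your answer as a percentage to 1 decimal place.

⟨phi⟩ = (1/(d₂−d₁)) ∫ phi₀ e^(−kd) dd = phi₀·(e^(−k·d₁) − e^(−k·d₂)) / (k·(d₂−d₁))
e^(−0.44×3.4) = 0.2240; e^(−0.44×5.2) = 0.1015
⟨phi⟩ = 0.52 × (0.2240 − 0.1015) / (0.44 × 1.8) = 0.52 × 0.1547 = 0.0805

8.0%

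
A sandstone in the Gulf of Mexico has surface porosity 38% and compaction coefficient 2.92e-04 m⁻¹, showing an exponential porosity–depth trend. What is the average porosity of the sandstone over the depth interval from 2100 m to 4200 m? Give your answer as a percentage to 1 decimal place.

Working in km (1 km = 1000 m; β in km⁻¹ = β in m⁻¹ × 1000):
⟨n⟩ = (1/(d₂−d₁)) ∫ n₀ e^(−βd) dd = n₀·(e^(−β·d₁) − e^(−β·d₂)) / (β·(d₂−d₁))
e^(−0.292×2.1) = 0.5416; e^(−0.292×4.2) = 0.2933
⟨n⟩ = 0.38 × (0.5416 − 0.2933) / (0.292 × 2.1) = 0.38 × 0.4049 = 0.1539

15.4%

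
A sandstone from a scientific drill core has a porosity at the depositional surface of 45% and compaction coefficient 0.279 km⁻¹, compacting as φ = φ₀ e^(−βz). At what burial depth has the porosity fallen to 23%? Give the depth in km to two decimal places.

2.41 km

Invert Athy's law: z = ln(φ₀/φ) / β
z = ln(0.45/0.23) / 0.279 = ln(1.957) / 0.279 = 0.6712 / 0.279 = 2.406 km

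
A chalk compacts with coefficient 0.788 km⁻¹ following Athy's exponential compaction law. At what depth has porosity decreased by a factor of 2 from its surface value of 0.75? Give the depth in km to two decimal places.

0.88 km

n/n₀ = 1/2 ⇒ exp(−β·Z) = 1/2 ⇒ Z = ln(2) / β
Z = 0.6931 / 0.788 = 0.880 km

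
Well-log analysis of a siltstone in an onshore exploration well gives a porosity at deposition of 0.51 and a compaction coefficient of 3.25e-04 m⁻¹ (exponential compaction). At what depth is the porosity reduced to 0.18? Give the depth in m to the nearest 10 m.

3200 m

Working in km (1 km = 1000 m; β in km⁻¹ = β in m⁻¹ × 1000):
Invert Athy's law: z = ln(φ₀/φ) / β
z = ln(0.51/0.18) / 0.325 = ln(2.833) / 0.325 = 1.0415 / 0.325 = 3.204 km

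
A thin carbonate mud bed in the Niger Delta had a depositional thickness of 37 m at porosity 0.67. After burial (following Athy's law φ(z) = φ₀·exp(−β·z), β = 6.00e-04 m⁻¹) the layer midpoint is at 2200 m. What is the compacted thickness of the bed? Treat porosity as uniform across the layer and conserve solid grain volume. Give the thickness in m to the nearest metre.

15 m

Working in km (1 km = 1000 m; β in km⁻¹ = β in m⁻¹ × 1000):
Porosity at 2.2 km: φ = 0.67·exp(−0.6×2.2) = 0.1790
Solid-volume conservation: h(1−φ) = h₀(1−φ₀) ⇒ h = h₀·(1−φ₀)/(1−φ)
h = 0.037 × (1 − 0.67)/(1 − 0.1790) = 0.037 × 0.4019 = 0.0149 km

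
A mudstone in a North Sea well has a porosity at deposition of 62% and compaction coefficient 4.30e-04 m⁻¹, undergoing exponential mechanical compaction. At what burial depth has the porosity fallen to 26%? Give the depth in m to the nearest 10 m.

2020 m

Working in km (1 km = 1000 m; k in km⁻¹ = k in m⁻¹ × 1000):
Invert Athy's law: d = ln(phi₀/phi) / k
d = ln(0.62/0.26) / 0.43 = ln(2.385) / 0.43 = 0.8690 / 0.43 = 2.021 km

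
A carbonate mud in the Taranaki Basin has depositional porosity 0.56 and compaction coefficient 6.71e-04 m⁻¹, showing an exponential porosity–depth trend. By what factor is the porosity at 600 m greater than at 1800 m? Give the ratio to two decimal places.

Working in km (1 km = 1000 m; β in km⁻¹ = β in m⁻¹ × 1000):
phi(Z₁)/phi(Z₂) = e^(−β·Z₁)/e^(−β·Z₂) = e^{β(Z₂−Z₁)}
= exp(0.671 × 1.2) = exp(0.8052) = 2.2371

2.24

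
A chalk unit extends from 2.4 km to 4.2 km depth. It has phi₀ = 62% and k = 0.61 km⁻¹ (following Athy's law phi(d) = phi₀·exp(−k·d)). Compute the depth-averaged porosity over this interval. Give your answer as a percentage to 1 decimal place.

8.7%

⟨phi⟩ = (1/(d₂−d₁)) ∫ phi₀ e^(−kd) dd = phi₀·(e^(−k·d₁) − e^(−k·d₂)) / (k·(d₂−d₁))
e^(−0.61×2.4) = 0.2313; e^(−0.61×4.2) = 0.0772
⟨phi⟩ = 0.62 × (0.2313 − 0.0772) / (0.61 × 1.8) = 0.62 × 0.1404 = 0.0870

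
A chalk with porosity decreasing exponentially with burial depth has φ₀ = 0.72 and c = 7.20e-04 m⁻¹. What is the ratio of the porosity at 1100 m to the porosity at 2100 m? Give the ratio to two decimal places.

2.05

Working in km (1 km = 1000 m; c in km⁻¹ = c in m⁻¹ × 1000):
φ(z₁)/φ(z₂) = e^(−c·z₁)/e^(−c·z₂) = e^{c(z₂−z₁)}
= exp(0.72 × 1) = exp(0.72) = 2.0544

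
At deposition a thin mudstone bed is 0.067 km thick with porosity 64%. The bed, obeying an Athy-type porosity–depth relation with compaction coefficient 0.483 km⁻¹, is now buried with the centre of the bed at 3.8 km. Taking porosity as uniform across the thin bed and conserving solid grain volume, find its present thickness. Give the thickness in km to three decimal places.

0.027 km

Porosity at 3.8 km: φ = 0.64·exp(−0.483×3.8) = 0.1021
Solid-volume conservation: h(1−φ) = h₀(1−φ₀) ⇒ h = h₀·(1−φ₀)/(1−φ)
h = 0.067 × (1 − 0.64)/(1 − 0.1021) = 0.067 × 0.4009 = 0.0269 km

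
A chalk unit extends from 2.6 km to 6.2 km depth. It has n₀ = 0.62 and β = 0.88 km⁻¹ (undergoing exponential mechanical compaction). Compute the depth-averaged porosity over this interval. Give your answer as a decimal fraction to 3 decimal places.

0.019

⟨n⟩ = (1/(z₂−z₁)) ∫ n₀ e^(−βz) dz = n₀·(e^(−β·z₁) − e^(−β·z₂)) / (β·(z₂−z₁))
e^(−0.88×2.6) = 0.1015; e^(−0.88×6.2) = 0.0043
⟨n⟩ = 0.62 × (0.1015 − 0.0043) / (0.88 × 3.6) = 0.62 × 0.0307 = 0.0190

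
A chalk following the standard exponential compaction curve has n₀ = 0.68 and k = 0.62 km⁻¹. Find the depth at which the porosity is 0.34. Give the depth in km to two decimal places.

1.12 km

Invert Athy's law: z = ln(n₀/n) / k
z = ln(0.68/0.34) / 0.62 = ln(2) / 0.62 = 0.6931 / 0.62 = 1.118 km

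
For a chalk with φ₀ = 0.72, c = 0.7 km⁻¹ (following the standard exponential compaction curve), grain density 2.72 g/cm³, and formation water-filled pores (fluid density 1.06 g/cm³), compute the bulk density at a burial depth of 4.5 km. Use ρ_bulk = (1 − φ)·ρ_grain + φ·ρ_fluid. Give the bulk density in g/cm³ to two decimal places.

2.67 g/cm³

Porosity at depth: φ = 0.72·exp(−0.7×4.5) = 0.72×0.0429 = 0.0309
Bulk density: ρ_b = (1−φ)ρ_g + φ·ρ_f = 0.9691×2.72 + 0.0309×1.06
       = 2.636 + 0.033 = 2.669 g/cm³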